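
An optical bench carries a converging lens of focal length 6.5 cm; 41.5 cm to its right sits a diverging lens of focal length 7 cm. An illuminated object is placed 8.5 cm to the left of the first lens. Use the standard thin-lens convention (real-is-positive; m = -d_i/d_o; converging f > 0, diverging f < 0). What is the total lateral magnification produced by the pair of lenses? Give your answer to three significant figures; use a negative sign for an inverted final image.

First lens: d_i1 = 1/(1/6.5 - 1/8.5) = 27.625 cm.
m_1 = -(27.625)/8.5 = -3.2500.
That image sits 13.875 cm in front of the second lens, so d_o2 = 13.875 cm.
Second lens: d_i2 = 1/(1/(-7) - 1/(13.875)) = -4.653 cm.
m_2 = -(-4.653)/(13.875) = 0.3353.
Total m = m_1 x m_2 = (-3.2500)(0.3353) = -1.0898.

-1.09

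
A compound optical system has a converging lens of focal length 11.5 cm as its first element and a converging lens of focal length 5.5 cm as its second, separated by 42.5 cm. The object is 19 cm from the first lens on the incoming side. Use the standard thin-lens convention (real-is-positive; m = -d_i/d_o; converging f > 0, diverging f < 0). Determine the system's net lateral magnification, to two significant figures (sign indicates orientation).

Applying the thin-lens equation to the first lens, 1/11.5 = 1/19 + 1/d_i1, which gives d_i1 = 29.133 cm.
Its lateral magnification is m_1 = -d_i1/d_o1 = -(29.133)/19 = -1.5333.
That image sits 13.367 cm in front of the second lens, so d_o2 = 13.367 cm.
Applying the thin-lens equation again with f_2 = 5.5 cm and d_o2 = 13.367 cm gives d_i2 = 9.345 cm.
m_2 = -(9.345)/(13.367) = -0.6992.
The system's lateral magnification is m_1 m_2 = (-1.5333)(-0.6992) = 1.0720.

1.1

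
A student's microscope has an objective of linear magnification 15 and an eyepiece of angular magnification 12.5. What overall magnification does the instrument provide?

The overall magnification of a compound microscope is the product of the objective and eyepiece magnifications:
M = M_obj x M_eye = 15 x 12.5 = 187.5.

187.5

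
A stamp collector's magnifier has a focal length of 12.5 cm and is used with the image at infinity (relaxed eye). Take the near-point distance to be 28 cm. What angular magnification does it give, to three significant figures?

2.24

M = D/f = 28/12.5 = 2.240.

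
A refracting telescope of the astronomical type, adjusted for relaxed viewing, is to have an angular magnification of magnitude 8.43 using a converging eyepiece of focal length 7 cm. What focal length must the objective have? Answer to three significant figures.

|M| = f_obj/|f_eye|, so f_obj = |M| x |f_eye| = 8.43 x 7 = 59.010 cm.

59.0 cm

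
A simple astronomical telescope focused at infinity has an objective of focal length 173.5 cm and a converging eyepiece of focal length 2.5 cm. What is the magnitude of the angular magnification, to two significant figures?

69

|M| = f_obj/|f_eye| = 173.5/2.5 = 69.400.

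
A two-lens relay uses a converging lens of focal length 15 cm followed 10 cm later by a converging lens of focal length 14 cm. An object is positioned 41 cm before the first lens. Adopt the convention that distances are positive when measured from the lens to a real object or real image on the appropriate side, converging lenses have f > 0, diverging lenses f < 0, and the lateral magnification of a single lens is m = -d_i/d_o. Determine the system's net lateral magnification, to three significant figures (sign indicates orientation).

-0.292

Applying the thin-lens equation to the first lens, 1/15 = 1/41 + 1/d_i1, which gives d_i1 = 23.654 cm.
Its lateral magnification is m_1 = -d_i1/d_o1 = -(23.654)/41 = -0.5769.
This image would form 23.654 cm past lens 1, i.e. 13.654 cm beyond lens 2, so it is a virtual object for lens 2: d_o2 = 10 - 23.654 = -13.654 cm.
Applying the thin-lens equation again with f_2 = 14 cm and d_o2 = -13.654 cm gives d_i2 = 6.912 cm.
m_2 = -(6.912)/(-13.654) = 0.5063.
Total m = m_1 x m_2 = (-0.5769)(0.5063) = -0.2921.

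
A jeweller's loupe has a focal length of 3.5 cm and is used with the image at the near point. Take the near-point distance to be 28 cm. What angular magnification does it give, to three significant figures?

M = 1 + D/f = 1 + 28/3.5 = 9.000.

9.00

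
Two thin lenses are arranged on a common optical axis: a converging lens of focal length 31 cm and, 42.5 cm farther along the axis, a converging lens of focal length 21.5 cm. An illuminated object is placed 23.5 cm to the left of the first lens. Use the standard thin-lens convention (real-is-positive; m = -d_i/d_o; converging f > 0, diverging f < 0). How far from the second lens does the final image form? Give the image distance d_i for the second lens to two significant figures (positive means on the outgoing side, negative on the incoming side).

25 cm

First lens: d_i1 = 1/(1/31 - 1/23.5) = -97.133 cm.
The intermediate image is virtual, 97.133 cm to the left of lens 1, so d_o2 = L - d_i1 = 42.5 - (-97.133) = 139.633 cm.
Second lens: d_i2 = 1/(1/21.5 - 1/(139.633)) = 25.413 cm.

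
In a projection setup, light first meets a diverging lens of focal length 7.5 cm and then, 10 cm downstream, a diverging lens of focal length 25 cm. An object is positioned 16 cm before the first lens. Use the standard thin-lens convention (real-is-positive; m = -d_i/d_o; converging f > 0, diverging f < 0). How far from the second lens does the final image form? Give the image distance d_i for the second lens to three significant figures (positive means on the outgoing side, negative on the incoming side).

-9.42 cm

Lens 1: 1/d_i1 = 1/f_1 - 1/d_o1 = 1/(-7.5) - 1/16 = -0.19583 cm^-1, so d_i1 = -5.106 cm.
The intermediate image is virtual, 5.106 cm to the left of lens 1, so d_o2 = L - d_i1 = 10 - (-5.106) = 15.106 cm.
Lens 2: 1/d_i2 = 1/f_2 - 1/d_o2 = 1/(-25) - 1/(15.106) = -0.10620 cm^-1, so d_i2 = -9.416 cm.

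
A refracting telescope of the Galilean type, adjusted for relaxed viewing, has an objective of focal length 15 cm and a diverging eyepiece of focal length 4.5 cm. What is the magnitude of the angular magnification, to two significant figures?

3.3

|M| = f_obj/|f_eye| = 15/4.5 = 3.333.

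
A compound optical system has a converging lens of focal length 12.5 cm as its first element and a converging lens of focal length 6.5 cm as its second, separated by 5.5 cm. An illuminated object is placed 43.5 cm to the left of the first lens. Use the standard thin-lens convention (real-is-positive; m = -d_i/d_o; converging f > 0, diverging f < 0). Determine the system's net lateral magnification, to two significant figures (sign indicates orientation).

Lens 1: 1/d_i1 = 1/f_1 - 1/d_o1 = 1/12.5 - 1/43.5 = 0.05701 cm^-1, so d_i1 = 17.540 cm.
m_1 = -(17.540)/43.5 = -0.4032.
This image would form 17.540 cm past lens 1, i.e. 12.040 cm beyond lens 2, so it is a virtual object for lens 2: d_o2 = 5.5 - 17.540 = -12.040 cm.
Lens 2: 1/d_i2 = 1/f_2 - 1/d_o2 = 1/6.5 - 1/(-12.040) = 0.23690 cm^-1, so d_i2 = 4.221 cm.
m_2 = -(4.221)/(-12.040) = 0.3506.
Overall magnification: m = m_1 m_2 = -0.1414.

-0.14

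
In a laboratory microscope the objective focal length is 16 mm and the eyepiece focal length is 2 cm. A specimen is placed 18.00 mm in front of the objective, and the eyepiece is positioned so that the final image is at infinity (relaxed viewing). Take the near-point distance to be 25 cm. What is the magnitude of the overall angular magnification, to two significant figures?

100

Convert to cm: f_obj = 16 mm = 1.6 cm; d_o = 18.00 mm = 1.80 cm.
Objective: 1/d_i = 1/f_obj - 1/d_o = 1/1.6 - 1/1.80 = 0.06944 cm^-1, so d_i = 14.400 cm.
m_obj = -d_i/d_o = -14.400/1.80 = -8.000.
Eyepiece angular magnification (image at infinity): M_eye = D/f_e = 25/2 = 12.500.
Overall M = m_obj x M_eye = (-8.000)(12.500) = -100.00.
|M| = 100.00.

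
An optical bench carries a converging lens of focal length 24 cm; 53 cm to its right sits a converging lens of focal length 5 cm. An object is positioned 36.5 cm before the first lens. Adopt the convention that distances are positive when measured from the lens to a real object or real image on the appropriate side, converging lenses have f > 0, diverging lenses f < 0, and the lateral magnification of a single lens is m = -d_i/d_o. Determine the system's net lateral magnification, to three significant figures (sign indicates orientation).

-0.435

First lens: d_i1 = 1/(1/24 - 1/36.5) = 70.080 cm.
m_1 = -(70.080)/36.5 = -1.9200.
This image would form 70.080 cm past lens 1, i.e. 17.080 cm beyond lens 2, so it is a virtual object for lens 2: d_o2 = 53 - 70.080 = -17.080 cm.
Second lens: d_i2 = 1/(1/5 - 1/(-17.080)) = 3.868 cm.
m_2 = -(3.868)/(-17.080) = 0.2264.
Total m = m_1 x m_2 = (-1.9200)(0.2264) = -0.4348.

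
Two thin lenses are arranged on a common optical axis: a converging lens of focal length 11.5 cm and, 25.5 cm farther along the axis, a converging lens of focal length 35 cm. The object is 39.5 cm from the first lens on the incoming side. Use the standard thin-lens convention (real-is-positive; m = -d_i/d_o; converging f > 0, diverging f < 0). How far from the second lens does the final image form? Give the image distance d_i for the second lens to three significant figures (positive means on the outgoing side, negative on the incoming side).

-12.6 cm

First lens: d_i1 = 1/(1/11.5 - 1/39.5) = 16.223 cm.
That image sits 9.277 cm in front of the second lens, so d_o2 = 9.277 cm.
Second lens: d_i2 = 1/(1/35 - 1/(9.277)) = -12.622 cm.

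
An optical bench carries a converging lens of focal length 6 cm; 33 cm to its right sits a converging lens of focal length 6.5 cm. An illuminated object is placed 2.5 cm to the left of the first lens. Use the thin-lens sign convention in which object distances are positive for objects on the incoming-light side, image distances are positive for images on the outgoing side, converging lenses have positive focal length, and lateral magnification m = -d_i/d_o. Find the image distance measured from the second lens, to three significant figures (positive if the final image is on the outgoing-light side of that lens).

Applying the thin-lens equation to the first lens, 1/6 = 1/2.5 + 1/d_i1, which gives d_i1 = -4.286 cm.
The intermediate image is virtual, 4.286 cm to the left of lens 1, so d_o2 = L - d_i1 = 33 - (-4.286) = 37.286 cm.
Applying the thin-lens equation again with f_2 = 6.5 cm and d_o2 = 37.286 cm gives d_i2 = 7.872 cm.

7.87 cm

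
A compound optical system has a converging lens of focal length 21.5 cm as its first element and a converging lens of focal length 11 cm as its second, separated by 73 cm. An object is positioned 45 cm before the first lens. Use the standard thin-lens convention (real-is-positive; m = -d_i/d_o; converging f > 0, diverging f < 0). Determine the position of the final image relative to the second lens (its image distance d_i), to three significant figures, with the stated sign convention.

16.8 cm

Lens 1: 1/d_i1 = 1/f_1 - 1/d_o1 = 1/21.5 - 1/45 = 0.02429 cm^-1, so d_i1 = 41.170 cm.
That image sits 31.830 cm in front of the second lens, so d_o2 = 31.830 cm.
Lens 2: 1/d_i2 = 1/f_2 - 1/d_o2 = 1/11 - 1/(31.830) = 0.05949 cm^-1, so d_i2 = 16.809 cm.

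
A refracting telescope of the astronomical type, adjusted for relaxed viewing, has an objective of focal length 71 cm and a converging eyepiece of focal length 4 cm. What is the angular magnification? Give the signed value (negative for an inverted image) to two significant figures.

M = -f_obj/f_eye = -71/(4) = -17.750.

-18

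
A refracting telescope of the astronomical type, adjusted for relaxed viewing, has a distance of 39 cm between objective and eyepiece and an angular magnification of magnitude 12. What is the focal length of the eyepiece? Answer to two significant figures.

In normal adjustment the tube length equals f_obj + f_eye and |M| = f_obj/f_eye.
So f_obj = 12 f_eye and 12 f_eye + f_eye = 39 cm, giving f_eye = 39/13 = 3.000 cm and f_obj = 36.000 cm.

3.0 cm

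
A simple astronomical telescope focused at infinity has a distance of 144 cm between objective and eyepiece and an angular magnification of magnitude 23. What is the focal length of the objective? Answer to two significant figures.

140 cm

In normal adjustment the tube length equals f_obj + f_eye and |M| = f_obj/f_eye.
So f_obj = 23 f_eye and 23 f_eye + f_eye = 144 cm, giving f_eye = 144/24 = 6.000 cm and f_obj = 138.000 cm.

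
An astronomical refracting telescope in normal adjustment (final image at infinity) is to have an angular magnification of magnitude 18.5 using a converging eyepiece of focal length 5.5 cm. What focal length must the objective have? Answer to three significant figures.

102 cm

|M| = f_obj/|f_eye|, so f_obj = |M| x |f_eye| = 18.5 x 5.5 = 101.750 cm.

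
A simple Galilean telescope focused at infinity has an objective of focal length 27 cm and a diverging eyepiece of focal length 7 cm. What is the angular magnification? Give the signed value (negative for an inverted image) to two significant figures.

3.9

M = -f_obj/f_eye = -27/(-7) = 3.857.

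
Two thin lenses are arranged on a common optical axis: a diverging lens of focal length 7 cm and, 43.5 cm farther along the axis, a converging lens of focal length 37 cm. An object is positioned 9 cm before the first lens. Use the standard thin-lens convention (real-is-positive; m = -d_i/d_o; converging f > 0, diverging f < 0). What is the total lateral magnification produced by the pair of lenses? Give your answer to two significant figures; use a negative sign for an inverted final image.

-1.6

Applying the thin-lens equation to the first lens, 1/(-7) = 1/9 + 1/d_i1, which gives d_i1 = -3.938 cm.
Its lateral magnification is m_1 = -d_i1/d_o1 = -(-3.938)/9 = 0.4375.
With d_i1 < 0 the first image is virtual and lies on the object side; the object distance for lens 2 is d_o2 = 43.5 - (-3.938) = 47.438 cm.
Applying the thin-lens equation again with f_2 = 37 cm and d_o2 = 47.438 cm gives d_i2 = 168.162 cm.
m_2 = -(168.162)/(47.438) = -3.5449.
The system's lateral magnification is m_1 m_2 = (0.4375)(-3.5449) = -1.5509.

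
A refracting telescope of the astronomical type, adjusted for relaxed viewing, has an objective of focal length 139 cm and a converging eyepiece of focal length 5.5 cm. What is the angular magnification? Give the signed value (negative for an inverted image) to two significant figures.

-25

M = -f_obj/f_eye = -139/(5.5) = -25.273.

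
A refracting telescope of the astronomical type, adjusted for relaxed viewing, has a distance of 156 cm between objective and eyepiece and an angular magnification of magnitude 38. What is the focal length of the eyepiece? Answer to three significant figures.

4.00 cm

In normal adjustment the tube length equals f_obj + f_eye and |M| = f_obj/f_eye.
So f_obj = 38 f_eye and 38 f_eye + f_eye = 156 cm, giving f_eye = 156/39 = 4.000 cm and f_obj = 152.000 cm.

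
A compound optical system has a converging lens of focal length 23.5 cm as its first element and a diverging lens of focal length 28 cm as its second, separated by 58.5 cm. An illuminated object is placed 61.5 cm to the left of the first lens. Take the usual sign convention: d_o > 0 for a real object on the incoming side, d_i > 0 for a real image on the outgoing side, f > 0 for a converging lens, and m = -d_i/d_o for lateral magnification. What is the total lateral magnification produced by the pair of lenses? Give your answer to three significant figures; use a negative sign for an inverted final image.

Lens 1: 1/d_i1 = 1/f_1 - 1/d_o1 = 1/23.5 - 1/61.5 = 0.02629 cm^-1, so d_i1 = 38.033 cm.
m_1 = -(38.033)/61.5 = -0.6184.
The intermediate image is 38.033 cm to the right of lens 1, so d_o2 = L - d_i1 = 58.5 - 38.033 = 20.467 cm.
Lens 2: 1/d_i2 = 1/f_2 - 1/d_o2 = 1/(-28) - 1/(20.467) = -0.08457 cm^-1, so d_i2 = -11.824 cm.
m_2 = -(-11.824)/(20.467) = 0.5777.
Total m = m_1 x m_2 = (-0.6184)(0.5777) = -0.3573.

-0.357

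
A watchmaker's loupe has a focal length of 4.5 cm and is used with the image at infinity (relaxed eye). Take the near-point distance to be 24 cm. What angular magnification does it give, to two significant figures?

M = D/f = 24/4.5 = 5.333.

5.3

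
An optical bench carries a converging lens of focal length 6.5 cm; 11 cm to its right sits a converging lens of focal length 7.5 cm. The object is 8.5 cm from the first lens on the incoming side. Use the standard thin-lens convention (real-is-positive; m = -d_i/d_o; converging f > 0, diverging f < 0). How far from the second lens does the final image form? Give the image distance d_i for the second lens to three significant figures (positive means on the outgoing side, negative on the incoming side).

5.17 cm

Applying the thin-lens equation to the first lens, 1/6.5 = 1/8.5 + 1/d_i1, which gives d_i1 = 27.625 cm.
Since 27.625 cm > 11 cm, the first image lies past the second lens and serves as a virtual object: d_o2 = L - d_i1 = -16.625 cm.
Applying the thin-lens equation again with f_2 = 7.5 cm and d_o2 = -16.625 cm gives d_i2 = 5.168 cm.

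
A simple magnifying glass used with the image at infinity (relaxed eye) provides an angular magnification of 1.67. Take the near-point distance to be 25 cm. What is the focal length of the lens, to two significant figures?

15 cm

For the image at infinity, M = D/f.
f = D/M = 25/1.67 = 14.970 cm.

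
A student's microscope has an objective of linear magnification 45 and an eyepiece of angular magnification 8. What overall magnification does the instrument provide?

The overall magnification of a compound microscope is the product of the objective and eyepiece magnifications:
M = M_obj x M_eye = 45 x 8 = 360.

360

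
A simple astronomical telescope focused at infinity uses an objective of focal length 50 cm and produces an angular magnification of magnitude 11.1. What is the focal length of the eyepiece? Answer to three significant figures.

|M| = f_obj/f_eye, so f_eye = f_obj/|M| = 50/11.1 = 4.505 cm.

4.50 cm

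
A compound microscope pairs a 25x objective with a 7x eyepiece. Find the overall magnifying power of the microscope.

175

The overall magnification of a compound microscope is the product of the objective and eyepiece magnifications:
M = M_obj x M_eye = 25 x 7 = 175.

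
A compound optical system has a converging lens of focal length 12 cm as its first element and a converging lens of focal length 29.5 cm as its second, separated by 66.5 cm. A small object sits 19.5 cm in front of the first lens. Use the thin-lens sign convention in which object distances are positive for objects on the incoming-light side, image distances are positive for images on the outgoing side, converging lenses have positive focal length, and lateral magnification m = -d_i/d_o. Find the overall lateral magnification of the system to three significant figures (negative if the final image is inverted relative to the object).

Lens 1: 1/d_i1 = 1/f_1 - 1/d_o1 = 1/12 - 1/19.5 = 0.03205 cm^-1, so d_i1 = 31.200 cm.
m_1 = -(31.200)/19.5 = -1.6000.
That image sits 35.300 cm in front of the second lens, so d_o2 = 35.300 cm.
Lens 2: 1/d_i2 = 1/f_2 - 1/d_o2 = 1/29.5 - 1/(35.300) = 0.00557 cm^-1, so d_i2 = 179.543 cm.
m_2 = -(179.543)/(35.300) = -5.0862.
Total m = m_1 x m_2 = (-1.6000)(-5.0862) = 8.1379.

8.14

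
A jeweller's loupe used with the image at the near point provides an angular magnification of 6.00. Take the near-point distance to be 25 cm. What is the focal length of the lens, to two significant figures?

5.0 cm

For the image at the near point, M = 1 + D/f.
f = D/(M - 1) = 25/(6.0 - 1) = 5.000 cm.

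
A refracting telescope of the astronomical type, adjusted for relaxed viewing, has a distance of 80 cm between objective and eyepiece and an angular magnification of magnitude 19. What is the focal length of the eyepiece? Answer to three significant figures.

4.00 cm

In normal adjustment the tube length equals f_obj + f_eye and |M| = f_obj/f_eye.
So f_obj = 19 f_eye and 19 f_eye + f_eye = 80 cm, giving f_eye = 80/20 = 4.000 cm and f_obj = 76.000 cm.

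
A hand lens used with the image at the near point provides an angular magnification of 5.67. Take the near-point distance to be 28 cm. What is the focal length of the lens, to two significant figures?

For the image at the near point, M = 1 + D/f.
f = D/(M - 1) = 28/(5.67 - 1) = 5.996 cm.

6.0 cm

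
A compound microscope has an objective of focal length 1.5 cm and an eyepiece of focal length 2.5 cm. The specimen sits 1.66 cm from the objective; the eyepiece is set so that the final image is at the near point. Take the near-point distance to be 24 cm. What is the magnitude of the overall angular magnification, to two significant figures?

Objective: 1/d_i = 1/f_obj - 1/d_o = 1/1.5 - 1/1.66 = 0.06426 cm^-1, so d_i = 15.563 cm.
m_obj = -d_i/d_o = -15.563/1.66 = -9.375.
Eyepiece angular magnification (image at near point): M_eye = 1 + D/f_e = 1 + 24/2.5 = 10.600.
Overall M = m_obj x M_eye = (-9.375)(10.600) = -99.38.
|M| = 99.38.

99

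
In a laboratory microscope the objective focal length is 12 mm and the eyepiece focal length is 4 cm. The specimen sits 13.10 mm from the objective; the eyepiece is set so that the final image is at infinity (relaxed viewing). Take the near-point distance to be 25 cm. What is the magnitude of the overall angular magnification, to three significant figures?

68.2

Convert to cm: f_obj = 12 mm = 1.2 cm; d_o = 13.10 mm = 1.31 cm.
Objective: 1/d_i = 1/f_obj - 1/d_o = 1/1.2 - 1/1.31 = 0.06997 cm^-1, so d_i = 14.291 cm.
m_obj = -d_i/d_o = -14.291/1.31 = -10.909.
Eyepiece angular magnification (image at infinity): M_eye = D/f_e = 25/4 = 6.250.
Overall M = m_obj x M_eye = (-10.909)(6.250) = -68.18.
|M| = 68.18.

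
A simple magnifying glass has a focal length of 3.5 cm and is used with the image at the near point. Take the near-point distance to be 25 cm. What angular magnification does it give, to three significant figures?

8.14

M = 1 + D/f = 1 + 25/3.5 = 8.143.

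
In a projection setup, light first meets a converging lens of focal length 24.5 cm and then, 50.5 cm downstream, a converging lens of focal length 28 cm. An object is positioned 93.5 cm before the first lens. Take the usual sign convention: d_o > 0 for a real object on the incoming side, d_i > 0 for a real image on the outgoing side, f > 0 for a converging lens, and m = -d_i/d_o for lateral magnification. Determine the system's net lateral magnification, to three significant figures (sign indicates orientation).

Lens 1: 1/d_i1 = 1/f_1 - 1/d_o1 = 1/24.5 - 1/93.5 = 0.03012 cm^-1, so d_i1 = 33.199 cm.
m_1 = -(33.199)/93.5 = -0.3551.
The intermediate image is 33.199 cm to the right of lens 1, so d_o2 = L - d_i1 = 50.5 - 33.199 = 17.301 cm.
Lens 2: 1/d_i2 = 1/f_2 - 1/d_o2 = 1/28 - 1/(17.301) = -0.02209 cm^-1, so d_i2 = -45.276 cm.
m_2 = -(-45.276)/(17.301) = 2.6170.
The system's lateral magnification is m_1 m_2 = (-0.3551)(2.6170) = -0.9292.

-0.929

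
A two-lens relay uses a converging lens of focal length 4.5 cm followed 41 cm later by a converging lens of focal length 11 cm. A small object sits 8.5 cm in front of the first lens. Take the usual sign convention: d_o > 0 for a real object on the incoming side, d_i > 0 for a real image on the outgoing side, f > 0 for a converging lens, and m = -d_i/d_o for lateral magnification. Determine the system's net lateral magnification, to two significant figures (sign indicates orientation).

Lens 1: 1/d_i1 = 1/f_1 - 1/d_o1 = 1/4.5 - 1/8.5 = 0.10458 cm^-1, so d_i1 = 9.563 cm.
m_1 = -(9.563)/8.5 = -1.1250.
That image sits 31.438 cm in front of the second lens, so d_o2 = 31.438 cm.
Lens 2: 1/d_i2 = 1/f_2 - 1/d_o2 = 1/11 - 1/(31.438) = 0.05910 cm^-1, so d_i2 = 16.920 cm.
m_2 = -(16.920)/(31.438) = -0.5382.
Total m = m_1 x m_2 = (-1.1250)(-0.5382) = 0.6055.

0.61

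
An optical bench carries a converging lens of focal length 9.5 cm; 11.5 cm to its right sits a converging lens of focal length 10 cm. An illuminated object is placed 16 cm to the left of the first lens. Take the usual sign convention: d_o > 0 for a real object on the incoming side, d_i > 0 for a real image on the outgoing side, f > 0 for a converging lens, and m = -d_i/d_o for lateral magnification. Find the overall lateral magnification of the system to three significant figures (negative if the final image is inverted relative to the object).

Lens 1: 1/d_i1 = 1/f_1 - 1/d_o1 = 1/9.5 - 1/16 = 0.04276 cm^-1, so d_i1 = 23.385 cm.
m_1 = -(23.385)/16 = -1.4615.
This image would form 23.385 cm past lens 1, i.e. 11.885 cm beyond lens 2, so it is a virtual object for lens 2: d_o2 = 11.5 - 23.385 = -11.885 cm.
Lens 2: 1/d_i2 = 1/f_2 - 1/d_o2 = 1/10 - 1/(-11.885) = 0.18414 cm^-1, so d_i2 = 5.431 cm.
m_2 = -(5.431)/(-11.885) = 0.4569.
The system's lateral magnification is m_1 m_2 = (-1.4615)(0.4569) = -0.6678.

-0.668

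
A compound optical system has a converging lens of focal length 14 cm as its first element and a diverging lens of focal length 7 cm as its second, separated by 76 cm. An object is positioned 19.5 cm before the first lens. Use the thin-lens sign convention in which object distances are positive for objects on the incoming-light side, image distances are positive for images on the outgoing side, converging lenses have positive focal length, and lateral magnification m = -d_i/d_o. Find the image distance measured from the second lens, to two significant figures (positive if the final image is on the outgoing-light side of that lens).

First lens: d_i1 = 1/(1/14 - 1/19.5) = 49.636 cm.
That image sits 26.364 cm in front of the second lens, so d_o2 = 26.364 cm.
Second lens: d_i2 = 1/(1/(-7) - 1/(26.364)) = -5.531 cm.

-5.5 cm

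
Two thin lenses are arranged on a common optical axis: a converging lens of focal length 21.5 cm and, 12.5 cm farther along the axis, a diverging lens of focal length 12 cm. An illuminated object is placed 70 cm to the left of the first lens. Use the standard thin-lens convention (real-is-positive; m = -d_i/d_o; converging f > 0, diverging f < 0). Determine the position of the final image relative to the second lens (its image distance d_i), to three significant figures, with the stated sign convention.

Applying the thin-lens equation to the first lens, 1/21.5 = 1/70 + 1/d_i1, which gives d_i1 = 31.031 cm.
Since 31.031 cm > 12.5 cm, the first image lies past the second lens and serves as a virtual object: d_o2 = L - d_i1 = -18.531 cm.
Applying the thin-lens equation again with f_2 = -12 cm and d_o2 = -18.531 cm gives d_i2 = -34.049 cm.

-34.0 cm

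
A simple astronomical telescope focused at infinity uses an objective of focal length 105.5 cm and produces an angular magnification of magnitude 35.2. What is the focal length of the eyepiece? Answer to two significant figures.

3.0 cm

|M| = f_obj/f_eye, so f_eye = f_obj/|M| = 105.5/35.2 = 2.997 cm.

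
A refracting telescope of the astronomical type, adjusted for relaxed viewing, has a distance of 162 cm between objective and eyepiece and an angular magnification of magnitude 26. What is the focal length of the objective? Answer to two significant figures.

In normal adjustment the tube length equals f_obj + f_eye and |M| = f_obj/f_eye.
So f_obj = 26 f_eye and 26 f_eye + f_eye = 162 cm, giving f_eye = 162/27 = 6.000 cm and f_obj = 156.000 cm.

160 cm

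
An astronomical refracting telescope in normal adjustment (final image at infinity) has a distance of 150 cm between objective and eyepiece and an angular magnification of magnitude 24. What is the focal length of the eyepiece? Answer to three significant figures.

6.00 cm

In normal adjustment the tube length equals f_obj + f_eye and |M| = f_obj/f_eye.
So f_obj = 24 f_eye and 24 f_eye + f_eye = 150 cm, giving f_eye = 150/25 = 6.000 cm and f_obj = 144.000 cm.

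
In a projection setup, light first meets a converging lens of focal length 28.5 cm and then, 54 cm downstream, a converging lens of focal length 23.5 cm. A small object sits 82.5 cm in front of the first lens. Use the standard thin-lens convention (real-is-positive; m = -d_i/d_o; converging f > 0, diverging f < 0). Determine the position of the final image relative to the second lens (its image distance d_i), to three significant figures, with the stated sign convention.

Lens 1: 1/d_i1 = 1/f_1 - 1/d_o1 = 1/28.5 - 1/82.5 = 0.02297 cm^-1, so d_i1 = 43.542 cm.
Object distance for lens 2: d_o2 = 54 - 43.542 = 10.458 cm.
Lens 2: 1/d_i2 = 1/f_2 - 1/d_o2 = 1/23.5 - 1/(10.458) = -0.05306 cm^-1, so d_i2 = -18.845 cm.

-18.8 cm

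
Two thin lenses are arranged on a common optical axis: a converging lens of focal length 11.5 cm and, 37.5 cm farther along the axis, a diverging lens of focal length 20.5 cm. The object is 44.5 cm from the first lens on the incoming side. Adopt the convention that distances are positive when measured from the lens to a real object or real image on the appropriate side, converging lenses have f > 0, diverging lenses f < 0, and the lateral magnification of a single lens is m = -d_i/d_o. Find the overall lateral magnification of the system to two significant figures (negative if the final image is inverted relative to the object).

Applying the thin-lens equation to the first lens, 1/11.5 = 1/44.5 + 1/d_i1, which gives d_i1 = 15.508 cm.
Its lateral magnification is m_1 = -d_i1/d_o1 = -(15.508)/44.5 = -0.3485.
Object distance for lens 2: d_o2 = 37.5 - 15.508 = 21.992 cm.
Applying the thin-lens equation again with f_2 = -20.5 cm and d_o2 = 21.992 cm gives d_i2 = -10.610 cm.
m_2 = -(-10.610)/(21.992) = 0.4824.
The system's lateral magnification is m_1 m_2 = (-0.3485)(0.4824) = -0.1681.

-0.17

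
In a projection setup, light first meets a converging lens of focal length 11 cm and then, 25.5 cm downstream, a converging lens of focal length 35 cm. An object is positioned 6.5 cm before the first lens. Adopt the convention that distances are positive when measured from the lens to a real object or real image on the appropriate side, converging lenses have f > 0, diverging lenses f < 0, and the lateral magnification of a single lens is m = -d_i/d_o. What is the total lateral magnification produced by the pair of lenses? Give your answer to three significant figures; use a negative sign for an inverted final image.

Lens 1: 1/d_i1 = 1/f_1 - 1/d_o1 = 1/11 - 1/6.5 = -0.06294 cm^-1, so d_i1 = -15.889 cm.
m_1 = -(-15.889)/6.5 = 2.4444.
With d_i1 < 0 the first image is virtual and lies on the object side; the object distance for lens 2 is d_o2 = 25.5 - (-15.889) = 41.389 cm.
Lens 2: 1/d_i2 = 1/f_2 - 1/d_o2 = 1/35 - 1/(41.389) = 0.00441 cm^-1, so d_i2 = 226.739 cm.
m_2 = -(226.739)/(41.389) = -5.4783.
Overall magnification: m = m_1 m_2 = -13.3913.

-13.4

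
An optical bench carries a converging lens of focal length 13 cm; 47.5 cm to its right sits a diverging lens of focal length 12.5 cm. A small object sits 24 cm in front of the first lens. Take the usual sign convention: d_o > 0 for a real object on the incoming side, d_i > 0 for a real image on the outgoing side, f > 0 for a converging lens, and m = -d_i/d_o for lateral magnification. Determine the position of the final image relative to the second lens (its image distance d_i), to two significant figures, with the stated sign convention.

Applying the thin-lens equation to the first lens, 1/13 = 1/24 + 1/d_i1, which gives d_i1 = 28.364 cm.
That image sits 19.136 cm in front of the second lens, so d_o2 = 19.136 cm.
Applying the thin-lens equation again with f_2 = -12.5 cm and d_o2 = 19.136 cm gives d_i2 = -7.561 cm.

-7.6 cm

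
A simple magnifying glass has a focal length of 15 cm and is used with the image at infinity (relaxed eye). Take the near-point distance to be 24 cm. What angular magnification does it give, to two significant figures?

M = D/f = 24/15 = 1.600.

1.6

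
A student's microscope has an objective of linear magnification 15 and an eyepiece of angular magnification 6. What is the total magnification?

The overall magnification of a compound microscope is the product of the objective and eyepiece magnifications:
M = M_obj x M_eye = 15 x 6 = 90.

90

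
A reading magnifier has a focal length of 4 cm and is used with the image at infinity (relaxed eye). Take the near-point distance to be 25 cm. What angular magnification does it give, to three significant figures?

M = D/f = 25/4 = 6.250.

6.25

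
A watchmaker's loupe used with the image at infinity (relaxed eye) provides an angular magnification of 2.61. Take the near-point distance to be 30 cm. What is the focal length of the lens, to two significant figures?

11 cm

For the image at infinity, M = D/f.
f = D/M = 30/2.61 = 11.494 cm.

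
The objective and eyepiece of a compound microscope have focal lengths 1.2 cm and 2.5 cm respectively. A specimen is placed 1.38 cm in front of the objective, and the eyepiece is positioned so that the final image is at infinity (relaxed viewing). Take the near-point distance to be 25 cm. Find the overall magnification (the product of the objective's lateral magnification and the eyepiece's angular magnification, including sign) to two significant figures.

Objective: 1/d_i = 1/f_obj - 1/d_o = 1/1.2 - 1/1.38 = 0.10870 cm^-1, so d_i = 9.200 cm.
m_obj = -d_i/d_o = -9.200/1.38 = -6.667.
Eyepiece angular magnification (image at infinity): M_eye = D/f_e = 25/2.5 = 10.000.
Overall M = m_obj x M_eye = (-6.667)(10.000) = -66.67.

-67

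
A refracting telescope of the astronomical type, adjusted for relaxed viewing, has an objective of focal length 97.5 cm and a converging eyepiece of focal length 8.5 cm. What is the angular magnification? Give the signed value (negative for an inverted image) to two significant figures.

-11

M = -f_obj/f_eye = -97.5/(8.5) = -11.471.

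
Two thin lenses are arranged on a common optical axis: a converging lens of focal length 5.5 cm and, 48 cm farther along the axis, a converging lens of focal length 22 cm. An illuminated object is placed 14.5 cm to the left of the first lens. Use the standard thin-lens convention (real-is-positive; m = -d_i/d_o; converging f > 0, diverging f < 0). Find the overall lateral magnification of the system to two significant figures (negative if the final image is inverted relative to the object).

0.78

First lens: d_i1 = 1/(1/5.5 - 1/14.5) = 8.861 cm.
m_1 = -(8.861)/14.5 = -0.6111.
The intermediate image is 8.861 cm to the right of lens 1, so d_o2 = L - d_i1 = 48 - 8.861 = 39.139 cm.
Second lens: d_i2 = 1/(1/22 - 1/(39.139)) = 50.240 cm.
m_2 = -(50.240)/(39.139) = -1.2836.
Overall magnification: m = m_1 m_2 = 0.7844.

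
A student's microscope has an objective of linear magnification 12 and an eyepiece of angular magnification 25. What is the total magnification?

The overall magnification of a compound microscope is the product of the objective and eyepiece magnifications:
M = M_obj x M_eye = 12 x 25 = 300.

300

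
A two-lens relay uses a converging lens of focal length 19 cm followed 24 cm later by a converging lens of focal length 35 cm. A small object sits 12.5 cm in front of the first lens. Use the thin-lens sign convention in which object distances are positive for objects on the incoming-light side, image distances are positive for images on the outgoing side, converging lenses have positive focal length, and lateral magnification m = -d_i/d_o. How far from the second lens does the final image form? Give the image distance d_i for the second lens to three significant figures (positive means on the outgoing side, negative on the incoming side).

83.0 cm

Applying the thin-lens equation to the first lens, 1/19 = 1/12.5 + 1/d_i1, which gives d_i1 = -36.538 cm.
With d_i1 < 0 the first image is virtual and lies on the object side; the object distance for lens 2 is d_o2 = 24 - (-36.538) = 60.538 cm.
Applying the thin-lens equation again with f_2 = 35 cm and d_o2 = 60.538 cm gives d_i2 = 82.967 cm.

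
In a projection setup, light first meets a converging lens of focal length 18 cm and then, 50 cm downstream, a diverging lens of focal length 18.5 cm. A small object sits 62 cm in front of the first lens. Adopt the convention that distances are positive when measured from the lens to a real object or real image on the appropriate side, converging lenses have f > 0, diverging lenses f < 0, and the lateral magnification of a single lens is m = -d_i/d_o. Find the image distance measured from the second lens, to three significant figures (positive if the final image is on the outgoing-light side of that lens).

-10.6 cm

Applying the thin-lens equation to the first lens, 1/18 = 1/62 + 1/d_i1, which gives d_i1 = 25.364 cm.
The intermediate image is 25.364 cm to the right of lens 1, so d_o2 = L - d_i1 = 50 - 25.364 = 24.636 cm.
Applying the thin-lens equation again with f_2 = -18.5 cm and d_o2 = 24.636 cm gives d_i2 = -10.566 cm.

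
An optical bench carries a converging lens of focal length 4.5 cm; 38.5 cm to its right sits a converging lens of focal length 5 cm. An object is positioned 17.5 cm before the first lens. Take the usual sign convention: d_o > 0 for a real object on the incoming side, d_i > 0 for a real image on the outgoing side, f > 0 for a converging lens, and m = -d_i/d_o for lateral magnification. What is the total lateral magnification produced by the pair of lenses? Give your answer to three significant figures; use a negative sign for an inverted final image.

Lens 1: 1/d_i1 = 1/f_1 - 1/d_o1 = 1/4.5 - 1/17.5 = 0.16508 cm^-1, so d_i1 = 6.058 cm.
m_1 = -(6.058)/17.5 = -0.3462.
The intermediate image is 6.058 cm to the right of lens 1, so d_o2 = L - d_i1 = 38.5 - 6.058 = 32.442 cm.
Lens 2: 1/d_i2 = 1/f_2 - 1/d_o2 = 1/5 - 1/(32.442) = 0.16918 cm^-1, so d_i2 = 5.911 cm.
m_2 = -(5.911)/(32.442) = -0.1822.
Total m = m_1 x m_2 = (-0.3462)(-0.1822) = 0.0631.

0.0631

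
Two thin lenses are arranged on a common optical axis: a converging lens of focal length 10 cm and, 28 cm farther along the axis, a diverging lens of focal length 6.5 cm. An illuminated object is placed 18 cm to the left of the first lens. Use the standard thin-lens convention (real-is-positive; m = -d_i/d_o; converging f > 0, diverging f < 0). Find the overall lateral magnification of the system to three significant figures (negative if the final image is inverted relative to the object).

First lens: d_i1 = 1/(1/10 - 1/18) = 22.500 cm.
m_1 = -(22.500)/18 = -1.2500.
That image sits 5.500 cm in front of the second lens, so d_o2 = 5.500 cm.
Second lens: d_i2 = 1/(1/(-6.5) - 1/(5.500)) = -2.979 cm.
m_2 = -(-2.979)/(5.500) = 0.5417.
The system's lateral magnification is m_1 m_2 = (-1.2500)(0.5417) = -0.6771.

-0.677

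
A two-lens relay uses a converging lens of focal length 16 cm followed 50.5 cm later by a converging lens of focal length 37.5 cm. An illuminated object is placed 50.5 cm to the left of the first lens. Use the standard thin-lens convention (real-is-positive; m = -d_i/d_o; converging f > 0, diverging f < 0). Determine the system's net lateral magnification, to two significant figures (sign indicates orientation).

-1.7

Lens 1: 1/d_i1 = 1/f_1 - 1/d_o1 = 1/16 - 1/50.5 = 0.04270 cm^-1, so d_i1 = 23.420 cm.
m_1 = -(23.420)/50.5 = -0.4638.
That image sits 27.080 cm in front of the second lens, so d_o2 = 27.080 cm.
Lens 2: 1/d_i2 = 1/f_2 - 1/d_o2 = 1/37.5 - 1/(27.080) = -0.01026 cm^-1, so d_i2 = -97.453 cm.
m_2 = -(-97.453)/(27.080) = 3.5987.
Total m = m_1 x m_2 = (-0.4638)(3.5987) = -1.6690.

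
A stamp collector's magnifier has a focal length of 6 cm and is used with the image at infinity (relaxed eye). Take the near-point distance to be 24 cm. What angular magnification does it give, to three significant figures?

4.00

M = D/f = 24/6 = 4.000.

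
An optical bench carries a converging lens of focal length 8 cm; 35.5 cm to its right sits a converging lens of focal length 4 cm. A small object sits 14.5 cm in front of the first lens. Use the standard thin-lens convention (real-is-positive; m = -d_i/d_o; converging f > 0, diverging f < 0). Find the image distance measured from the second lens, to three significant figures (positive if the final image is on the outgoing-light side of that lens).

Lens 1: 1/d_i1 = 1/f_1 - 1/d_o1 = 1/8 - 1/14.5 = 0.05603 cm^-1, so d_i1 = 17.846 cm.
That image sits 17.654 cm in front of the second lens, so d_o2 = 17.654 cm.
Lens 2: 1/d_i2 = 1/f_2 - 1/d_o2 = 1/4 - 1/(17.654) = 0.19336 cm^-1, so d_i2 = 5.172 cm.

5.17 cm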